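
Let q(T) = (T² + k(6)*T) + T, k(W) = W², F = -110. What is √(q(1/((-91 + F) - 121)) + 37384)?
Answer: √3876110743/322 ≈ 193.35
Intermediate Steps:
q(T) = T² + 37*T (q(T) = (T² + 6²*T) + T = (T² + 36*T) + T = T² + 37*T)
√(q(1/((-91 + F) - 121)) + 37384) = √((37 + 1/((-91 - 110) - 121))/((-91 - 110) - 121) + 37384) = √((37 + 1/(-201 - 121))/(-201 - 121) + 37384) = √((37 + 1/(-322))/(-322) + 37384) = √(-(37 - 1/322)/322 + 37384) = √(-1/322*11913/322 + 37384) = √(-11913/103684 + 37384) = √(3876110743/103684) = √3876110743/322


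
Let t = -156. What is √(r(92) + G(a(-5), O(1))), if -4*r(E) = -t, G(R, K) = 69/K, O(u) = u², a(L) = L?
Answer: √30 ≈ 5.4772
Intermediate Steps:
r(E) = -39 (r(E) = -(-1)*(-156)/4 = -¼*156 = -39)
√(r(92) + G(a(-5), O(1))) = √(-39 + 69/(1²)) = √(-39 + 69/1) = √(-39 + 69*1) = √(-39 + 69) = √30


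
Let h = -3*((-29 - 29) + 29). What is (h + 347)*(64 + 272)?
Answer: 145824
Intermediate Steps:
h = 87 (h = -3*(-58 + 29) = -3*(-29) = 87)
(h + 347)*(64 + 272) = (87 + 347)*(64 + 272) = 434*336 = 145824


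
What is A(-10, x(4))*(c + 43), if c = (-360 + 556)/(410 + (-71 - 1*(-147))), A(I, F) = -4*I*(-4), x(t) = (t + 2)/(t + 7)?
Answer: -1687520/243 ≈ -6944.5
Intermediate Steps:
x(t) = (2 + t)/(7 + t)
A(I, F) = 16*I
c = 98/243 (c = 196/(410 + (-71 + 147)) = 196/(410 + 76) = 196/486 = 196*(1/486) = 98/243 ≈ 0.40329)
A(-10, x(4))*(c + 43) = (16*(-10))*(98/243 + 43) = -160*10547/243 = -1687520/243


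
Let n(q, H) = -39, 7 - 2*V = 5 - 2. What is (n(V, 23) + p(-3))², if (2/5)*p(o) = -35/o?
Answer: 3481/36 ≈ 96.694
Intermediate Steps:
V = 2 (V = 7/2 - (5 - 2)/2 = 7/2 - ½*3 = 7/2 - 3/2 = 2)
p(o) = -175/(2*o) (p(o) = 5*(-35/o)/2 = -175/(2*o))
(n(V, 23) + p(-3))² = (-39 - 175/2/(-3))² = (-39 - 175/2*(-⅓))² = (-39 + 175/6)² = (-59/6)² = 3481/36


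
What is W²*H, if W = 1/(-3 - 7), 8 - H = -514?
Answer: 261/50 ≈ 5.2200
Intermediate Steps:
H = 522 (H = 8 - 1*(-514) = 8 + 514 = 522)
W = -⅒ (W = 1/(-10) = -⅒ ≈ -0.10000)
W²*H = (-⅒)²*522 = (1/100)*522 = 261/50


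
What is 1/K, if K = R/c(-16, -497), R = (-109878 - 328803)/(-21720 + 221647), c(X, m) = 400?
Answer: -79970800/438681 ≈ -182.30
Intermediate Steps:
R = -438681/199927 ≈ -2.1942
K = -438681/79970800 (K = -438681/199927/400 = -438681/199927*1/400 = -438681/79970800 ≈ -0.0054855)
1/K = 1/(-438681/79970800) = -79970800/438681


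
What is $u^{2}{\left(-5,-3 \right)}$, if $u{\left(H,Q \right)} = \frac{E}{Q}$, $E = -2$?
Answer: $\frac{4}{9} \approx 0.44444$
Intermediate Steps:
$u{\left(H,Q \right)} = - \frac{2}{Q}$
$u^{2}{\left(-5,-3 \right)} = \left(- \frac{2}{-3}\right)^{2} = \left(\left(-2\right) \left(- \frac{1}{3}\right)\right)^{2} = \left(\frac{2}{3}\right)^{2} = \frac{4}{9}$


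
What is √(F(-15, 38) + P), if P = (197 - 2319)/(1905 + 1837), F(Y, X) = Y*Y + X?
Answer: 2*√229670863/1871 ≈ 16.200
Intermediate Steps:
F(Y, X) = X + Y² (F(Y, X) = Y² + X = X + Y²)
P = -1061/1871 (P = -2122/3742 = -2122*1/3742 = -1061/1871 ≈ -0.56708)
√(F(-15, 38) + P) = √((38 + (-15)²) - 1061/1871) = √((38 + 225) - 1061/1871) = √(263 - 1061/1871) = √(491012/1871) = 2*√229670863/1871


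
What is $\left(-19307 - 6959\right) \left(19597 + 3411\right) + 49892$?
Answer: $-604278236$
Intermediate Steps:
$\left(-19307 - 6959\right) \left(19597 + 3411\right) + 49892 = \left(-26266\right) 23008 + 49892 = -604328128 + 49892 = -604278236$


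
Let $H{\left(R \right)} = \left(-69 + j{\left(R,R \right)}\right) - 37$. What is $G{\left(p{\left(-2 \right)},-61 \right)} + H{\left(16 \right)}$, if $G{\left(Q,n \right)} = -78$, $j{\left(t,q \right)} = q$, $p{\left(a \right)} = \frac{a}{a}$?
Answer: $-168$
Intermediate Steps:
$p{\left(a \right)} = 1$
$H{\left(R \right)} = -106 + R$ ($H{\left(R \right)} = \left(-69 + R\right) - 37 = -106 + R$)
$G{\left(p{\left(-2 \right)},-61 \right)} + H{\left(16 \right)} = -78 + \left(-106 + 16\right) = -78 - 90 = -168$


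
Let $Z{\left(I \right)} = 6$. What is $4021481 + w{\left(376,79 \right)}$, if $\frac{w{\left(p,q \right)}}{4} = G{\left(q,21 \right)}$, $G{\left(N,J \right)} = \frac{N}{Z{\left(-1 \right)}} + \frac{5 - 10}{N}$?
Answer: $\frac{953103419}{237} \approx 4.0215 \cdot 10^{6}$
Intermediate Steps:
$G{\left(N,J \right)} = - \frac{5}{N} + \frac{N}{6}$ ($G{\left(N,J \right)} = \frac{N}{6} + \frac{5 - 10}{N} = N \frac{1}{6} + \frac{5 - 10}{N} = \frac{N}{6} - \frac{5}{N} = - \frac{5}{N} + \frac{N}{6}$)
$w{\left(p,q \right)} = - \frac{20}{q} + \frac{2 q}{3}$ ($w{\left(p,q \right)} = 4 \left(- \frac{5}{q} + \frac{q}{6}\right) = - \frac{20}{q} + \frac{2 q}{3}$)
$4021481 + w{\left(376,79 \right)} = 4021481 + \left(- \frac{20}{79} + \frac{2}{3} \cdot 79\right) = 4021481 + \left(\left(-20\right) \frac{1}{79} + \frac{158}{3}\right) = 4021481 + \left(- \frac{20}{79} + \frac{158}{3}\right) = 4021481 + \frac{12422}{237} = \frac{953103419}{237}$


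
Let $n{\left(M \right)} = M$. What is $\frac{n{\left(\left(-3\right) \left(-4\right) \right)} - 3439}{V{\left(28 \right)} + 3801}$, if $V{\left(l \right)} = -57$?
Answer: $- \frac{3427}{3744} \approx -0.91533$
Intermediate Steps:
$\frac{n{\left(\left(-3\right) \left(-4\right) \right)} - 3439}{V{\left(28 \right)} + 3801} = \frac{\left(-3\right) \left(-4\right) - 3439}{-57 + 3801} = \frac{12 - 3439}{3744} = \left(-3427\right) \frac{1}{3744} = - \frac{3427}{3744}$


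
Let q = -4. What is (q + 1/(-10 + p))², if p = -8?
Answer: 5329/324 ≈ 16.448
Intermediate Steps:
(q + 1/(-10 + p))² = (-4 + 1/(-10 - 8))² = (-4 + 1/(-18))² = (-4 - 1/18)² = (-73/18)² = 5329/324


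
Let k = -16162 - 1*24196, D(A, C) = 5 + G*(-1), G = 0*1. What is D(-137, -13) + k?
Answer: -40353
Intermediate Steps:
G = 0
D(A, C) = 5 (D(A, C) = 5 + 0*(-1) = 5 + 0 = 5)
k = -40358 (k = -16162 - 24196 = -40358)
D(-137, -13) + k = 5 - 40358 = -40353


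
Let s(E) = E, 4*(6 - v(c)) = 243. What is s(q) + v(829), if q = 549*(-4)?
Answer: -9003/4 ≈ -2250.8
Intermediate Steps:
v(c) = -219/4 (v(c) = 6 - 1/4*243 = 6 - 243/4 = -219/4)
q = -2196
s(q) + v(829) = -2196 - 219/4 = -9003/4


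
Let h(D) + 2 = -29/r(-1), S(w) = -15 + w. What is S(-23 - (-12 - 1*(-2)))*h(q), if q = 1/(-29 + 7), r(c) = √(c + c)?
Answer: 56 - 406*I*√2 ≈ 56.0 - 574.17*I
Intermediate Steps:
r(c) = √2*√c (r(c) = √(2*c) = √2*√c)
q = -1/22 (q = 1/(-22) = -1/22 ≈ -0.045455)
h(D) = -2 + 29*I*√2/2 (h(D) = -2 - 29*(-I*√2/2) = -2 - (-29)*I*√2/2 = -2 + 29*I*√2/2)
S(-23 - (-12 - 1*(-2)))*h(q) = (-15 + (-23 - (-12 - 1*(-2))))*(-2 + 29*I*√2/2) = (-15 + (-23 - (-12 + 2)))*(-2 + 29*I*√2/2) = (-15 + (-23 - 1*(-10)))*(-2 + 29*I*√2/2) = (-15 + (-23 + 10))*(-2 + 29*I*√2/2) = (-15 - 13)*(-2 + 29*I*√2/2) = -28*(-2 + 29*I*√2/2) = 56 - 406*I*√2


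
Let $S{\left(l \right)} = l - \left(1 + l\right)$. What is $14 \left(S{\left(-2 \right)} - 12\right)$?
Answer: $-182$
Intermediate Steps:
$S{\left(l \right)} = -1$
$14 \left(S{\left(-2 \right)} - 12\right) = 14 \left(-1 - 12\right) = 14 \left(-13\right) = -182$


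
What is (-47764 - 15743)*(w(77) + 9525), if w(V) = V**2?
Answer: -981437178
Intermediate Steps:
(-47764 - 15743)*(w(77) + 9525) = (-47764 - 15743)*(77**2 + 9525) = -63507*(5929 + 9525) = -63507*15454 = -981437178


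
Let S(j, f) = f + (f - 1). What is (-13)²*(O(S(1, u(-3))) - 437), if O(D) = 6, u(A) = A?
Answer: -72839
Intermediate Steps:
S(j, f) = -1 + 2*f (S(j, f) = f + (-1 + f) = -1 + 2*f)
(-13)²*(O(S(1, u(-3))) - 437) = (-13)²*(6 - 437) = 169*(-431) = -72839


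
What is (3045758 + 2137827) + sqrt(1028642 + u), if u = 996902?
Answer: 5183585 + 2*sqrt(506386) ≈ 5.1850e+6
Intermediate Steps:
(3045758 + 2137827) + sqrt(1028642 + u) = (3045758 + 2137827) + sqrt(1028642 + 996902) = 5183585 + sqrt(2025544) = 5183585 + 2*sqrt(506386)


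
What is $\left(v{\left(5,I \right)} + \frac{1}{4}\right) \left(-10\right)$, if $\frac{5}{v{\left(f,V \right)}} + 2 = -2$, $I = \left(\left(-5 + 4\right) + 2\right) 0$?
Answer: $10$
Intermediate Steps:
$I = 0$ ($I = \left(-1 + 2\right) 0 = 1 \cdot 0 = 0$)
$v{\left(f,V \right)} = - \frac{5}{4}$ ($v{\left(f,V \right)} = \frac{5}{-2 - 2} = \frac{5}{-4} = 5 \left(- \frac{1}{4}\right) = - \frac{5}{4}$)
$\left(v{\left(5,I \right)} + \frac{1}{4}\right) \left(-10\right) = \left(- \frac{5}{4} + \frac{1}{4}\right) \left(-10\right) = \left(-1\right) \left(-10\right) = 10$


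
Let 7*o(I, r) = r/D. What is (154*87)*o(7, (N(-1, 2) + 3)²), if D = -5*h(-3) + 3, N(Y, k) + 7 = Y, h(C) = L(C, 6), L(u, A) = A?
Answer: -15950/9 ≈ -1772.2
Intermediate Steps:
h(C) = 6
N(Y, k) = -7 + Y
D = -27 (D = -5*6 + 3 = -30 + 3 = -27)
o(I, r) = -r/189 (o(I, r) = (r/(-27))/7 = (r*(-1/27))/7 = (-r/27)/7 = -r/189)
(154*87)*o(7, (N(-1, 2) + 3)²) = (154*87)*(-((-7 - 1) + 3)²/189) = 13398*(-(-8 + 3)²/189) = 13398*(-1/189*(-5)²) = 13398*(-1/189*25) = 13398*(-25/189) = -15950/9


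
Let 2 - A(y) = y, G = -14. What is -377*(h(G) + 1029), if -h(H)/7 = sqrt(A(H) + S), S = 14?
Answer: -387933 + 2639*sqrt(30) ≈ -3.7348e+5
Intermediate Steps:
A(y) = 2 - y
h(H) = -7*sqrt(16 - H) (h(H) = -7*sqrt((2 - H) + 14) = -7*sqrt(16 - H))
-377*(h(G) + 1029) = -377*(-7*sqrt(16 - 1*(-14)) + 1029) = -377*(-7*sqrt(16 + 14) + 1029) = -377*(-7*sqrt(30) + 1029) = -377*(1029 - 7*sqrt(30)) = -387933 + 2639*sqrt(30)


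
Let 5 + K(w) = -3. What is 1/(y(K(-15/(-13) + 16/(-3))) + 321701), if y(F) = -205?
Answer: 1/321496 ≈ 3.1105e-6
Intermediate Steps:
K(w) = -8 (K(w) = -5 - 3 = -8)
1/(y(K(-15/(-13) + 16/(-3))) + 321701) = 1/(-205 + 321701) = 1/321496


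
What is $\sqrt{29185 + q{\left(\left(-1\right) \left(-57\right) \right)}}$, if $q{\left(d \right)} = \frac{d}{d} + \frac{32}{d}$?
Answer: $\frac{\sqrt{94827138}}{57} \approx 170.84$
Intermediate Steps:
$q{\left(d \right)} = 1 + \frac{32}{d}$
$\sqrt{29185 + q{\left(\left(-1\right) \left(-57\right) \right)}} = \sqrt{29185 + \frac{32 - -57}{\left(-1\right) \left(-57\right)}} = \sqrt{29185 + \frac{32 + 57}{57}} = \sqrt{29185 + \frac{1}{57} \cdot 89} = \sqrt{29185 + \frac{89}{57}} = \sqrt{\frac{1663634}{57}} = \frac{\sqrt{94827138}}{57}$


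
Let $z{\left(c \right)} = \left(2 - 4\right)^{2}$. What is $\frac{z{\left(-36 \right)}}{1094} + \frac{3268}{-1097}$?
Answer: $- \frac{1785402}{600059} \approx -2.9754$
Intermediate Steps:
$z{\left(c \right)} = 4$ ($z{\left(c \right)} = \left(-2\right)^{2} = 4$)
$\frac{z{\left(-36 \right)}}{1094} + \frac{3268}{-1097} = \frac{4}{1094} + \frac{3268}{-1097} = 4 \cdot \frac{1}{1094} + 3268 \left(- \frac{1}{1097}\right) = \frac{2}{547} - \frac{3268}{1097} = - \frac{1785402}{600059}$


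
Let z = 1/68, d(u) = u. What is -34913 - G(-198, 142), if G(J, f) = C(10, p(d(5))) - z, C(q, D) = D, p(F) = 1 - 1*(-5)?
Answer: -2374491/68 ≈ -34919.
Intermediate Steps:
p(F) = 6 (p(F) = 1 + 5 = 6)
z = 1/68 ≈ 0.014706
G(J, f) = 407/68 (G(J, f) = 6 - 1*1/68 = 6 - 1/68 = 407/68)
-34913 - G(-198, 142) = -34913 - 1*407/68 = -34913 - 407/68 = -2374491/68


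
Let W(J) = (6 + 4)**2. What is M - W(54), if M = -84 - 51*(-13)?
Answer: 479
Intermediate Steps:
W(J) = 100 (W(J) = 10**2 = 100)
M = 579 (M = -84 + 663 = 579)
M - W(54) = 579 - 1*100 = 579 - 100 = 479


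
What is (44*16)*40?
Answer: 28160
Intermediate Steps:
(44*16)*40 = 704*40 = 28160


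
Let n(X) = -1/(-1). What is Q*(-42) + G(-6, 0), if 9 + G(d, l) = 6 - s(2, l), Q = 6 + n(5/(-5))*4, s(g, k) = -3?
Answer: -420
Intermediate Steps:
n(X) = 1 (n(X) = -1*(-1) = 1)
Q = 10 (Q = 6 + 1*4 = 6 + 4 = 10)
G(d, l) = 0 (G(d, l) = -9 + (6 - 1*(-3)) = -9 + (6 + 3) = -9 + 9 = 0)
Q*(-42) + G(-6, 0) = 10*(-42) + 0 = -420 + 0 = -420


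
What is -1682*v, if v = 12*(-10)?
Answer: 201840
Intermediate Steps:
v = -120
-1682*v = -1682*(-120) = 201840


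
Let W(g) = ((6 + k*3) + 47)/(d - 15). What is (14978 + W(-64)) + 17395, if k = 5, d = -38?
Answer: 1715701/53 ≈ 32372.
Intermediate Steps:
W(g) = -68/53 (W(g) = ((6 + 5*3) + 47)/(-38 - 15) = ((6 + 15) + 47)/(-53) = (21 + 47)*(-1/53) = 68*(-1/53) = -68/53)
(14978 + W(-64)) + 17395 = (14978 - 68/53) + 17395 = 793766/53 + 17395 = 1715701/53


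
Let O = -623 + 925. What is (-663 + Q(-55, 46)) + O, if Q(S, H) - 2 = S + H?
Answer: -368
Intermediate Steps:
Q(S, H) = 2 + H + S (Q(S, H) = 2 + (S + H) = 2 + (H + S) = 2 + H + S)
O = 302
(-663 + Q(-55, 46)) + O = (-663 + (2 + 46 - 55)) + 302 = (-663 - 7) + 302 = -670 + 302 = -368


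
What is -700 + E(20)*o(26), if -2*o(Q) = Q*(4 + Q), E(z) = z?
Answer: -8500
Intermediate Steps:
o(Q) = -Q*(4 + Q)/2
-700 + E(20)*o(26) = -700 + 20*(-½*26*(4 + 26)) = -700 + 20*(-½*26*30) = -700 + 20*(-390) = -700 - 7800 = -8500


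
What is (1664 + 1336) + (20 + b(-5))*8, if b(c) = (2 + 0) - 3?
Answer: 3152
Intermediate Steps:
b(c) = -1 (b(c) = 2 - 3 = -1)
(1664 + 1336) + (20 + b(-5))*8 = (1664 + 1336) + (20 - 1)*8 = 3000 + 19*8 = 3000 + 152 = 3152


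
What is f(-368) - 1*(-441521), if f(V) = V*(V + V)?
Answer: 712369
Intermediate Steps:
f(V) = 2*V² (f(V) = V*(2*V) = 2*V²)
f(-368) - 1*(-441521) = 2*(-368)² - 1*(-441521) = 2*135424 + 441521 = 270848 + 441521 = 712369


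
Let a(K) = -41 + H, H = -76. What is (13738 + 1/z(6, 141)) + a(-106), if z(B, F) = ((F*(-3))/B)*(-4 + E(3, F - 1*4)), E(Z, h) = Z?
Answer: 1920563/141 ≈ 13621.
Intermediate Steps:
a(K) = -117 (a(K) = -41 - 76 = -117)
z(B, F) = 3*F/B (z(B, F) = ((F*(-3))/B)*(-4 + 3) = ((-3*F)/B)*(-1) = -3*F/B*(-1) = 3*F/B)
(13738 + 1/z(6, 141)) + a(-106) = (13738 + 1/(3*141/6)) - 117 = (13738 + 1/(3*141*(⅙))) - 117 = (13738 + 1/(141/2)) - 117 = (13738 + 2/141) - 117 = 1937060/141 - 117 = 1920563/141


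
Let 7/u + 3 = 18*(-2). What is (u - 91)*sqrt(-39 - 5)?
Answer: -7112*I*sqrt(11)/39 ≈ -604.82*I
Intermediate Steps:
u = -7/39 (u = 7/(-3 + 18*(-2)) = 7/(-3 - 36) = 7/(-39) = 7*(-1/39) = -7/39 ≈ -0.17949)
(u - 91)*sqrt(-39 - 5) = (-7/39 - 91)*sqrt(-39 - 5) = -7112*I*sqrt(11)/39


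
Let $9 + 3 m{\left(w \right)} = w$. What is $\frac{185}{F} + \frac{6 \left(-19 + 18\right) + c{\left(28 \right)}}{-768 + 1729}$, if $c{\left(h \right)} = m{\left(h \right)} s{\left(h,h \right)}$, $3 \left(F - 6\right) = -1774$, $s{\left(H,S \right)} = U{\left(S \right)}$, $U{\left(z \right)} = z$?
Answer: $- \frac{697481}{5062548} \approx -0.13777$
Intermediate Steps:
$s{\left(H,S \right)} = S$
$m{\left(w \right)} = -3 + \frac{w}{3}$
$F = - \frac{1756}{3}$ ($F = 6 + \frac{1}{3} \left(-1774\right) = 6 - \frac{1774}{3} = - \frac{1756}{3} \approx -585.33$)
$c{\left(h \right)} = h \left(-3 + \frac{h}{3}\right)$ ($c{\left(h \right)} = \left(-3 + \frac{h}{3}\right) h = h \left(-3 + \frac{h}{3}\right)$)
$\frac{185}{F} + \frac{6 \left(-19 + 18\right) + c{\left(28 \right)}}{-768 + 1729} = \frac{185}{- \frac{1756}{3}} + \frac{6 \left(-19 + 18\right) + \frac{1}{3} \cdot 28 \left(-9 + 28\right)}{-768 + 1729} = 185 \left(- \frac{3}{1756}\right) + \frac{6 \left(-1\right) + \frac{1}{3} \cdot 28 \cdot 19}{961} = - \frac{555}{1756} + \left(-6 + \frac{532}{3}\right) \frac{1}{961} = - \frac{555}{1756} + \frac{514}{3} \cdot \frac{1}{961} = - \frac{555}{1756} + \frac{514}{2883} = - \frac{697481}{5062548}$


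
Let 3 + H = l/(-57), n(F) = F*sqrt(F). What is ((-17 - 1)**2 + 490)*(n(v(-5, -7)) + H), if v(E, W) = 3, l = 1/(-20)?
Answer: -1391533/570 + 2442*sqrt(3) ≈ 1788.4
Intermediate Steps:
l = -1/20 ≈ -0.050000
n(F) = F**(3/2)
H = -3419/1140 (H = -3 - 1/20/(-57) = -3 - 1/20*(-1/57) = -3 + 1/1140 = -3419/1140 ≈ -2.9991)
((-17 - 1)**2 + 490)*(n(v(-5, -7)) + H) = ((-17 - 1)**2 + 490)*(3**(3/2) - 3419/1140) = ((-18)**2 + 490)*(3*sqrt(3) - 3419/1140) = (324 + 490)*(-3419/1140 + 3*sqrt(3)) = 814*(-3419/1140 + 3*sqrt(3)) = -1391533/570 + 2442*sqrt(3)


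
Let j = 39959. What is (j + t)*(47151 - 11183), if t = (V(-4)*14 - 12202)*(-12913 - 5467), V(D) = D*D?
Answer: 7919995304832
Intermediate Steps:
V(D) = D²
t = 220155640 (t = ((-4)²*14 - 12202)*(-12913 - 5467) = (16*14 - 12202)*(-18380) = (224 - 12202)*(-18380) = -11978*(-18380) = 220155640)
(j + t)*(47151 - 11183) = (39959 + 220155640)*(47151 - 11183) = 220195599*35968 = 7919995304832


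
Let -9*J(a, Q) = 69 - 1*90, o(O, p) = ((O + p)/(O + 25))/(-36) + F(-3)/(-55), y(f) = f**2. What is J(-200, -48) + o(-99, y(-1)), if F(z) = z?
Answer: 172241/73260 ≈ 2.3511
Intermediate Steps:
o(O, p) = 3/55 - (O + p)/(36*(25 + O)) (o(O, p) = ((O + p)/(O + 25))/(-36) - 3/(-55) = ((O + p)/(25 + O))*(-1/36) - 3*(-1/55) = ((O + p)/(25 + O))*(-1/36) + 3/55 = -(O + p)/(36*(25 + O)) + 3/55 = 3/55 - (O + p)/(36*(25 + O)))
J(a, Q) = 7/3 (J(a, Q) = -(69 - 1*90)/9 = -(69 - 90)/9 = -1/9*(-21) = 7/3)
J(-200, -48) + o(-99, y(-1)) = 7/3 + (2700 - 55*(-1)**2 + 53*(-99))/(1980*(25 - 99)) = 7/3 + (1/1980)*(2700 - 55*1 - 5247)/(-74) = 7/3 + (1/1980)*(-1/74)*(2700 - 55 - 5247) = 7/3 + (1/1980)*(-1/74)*(-2602) = 7/3 + 1301/73260 = 172241/73260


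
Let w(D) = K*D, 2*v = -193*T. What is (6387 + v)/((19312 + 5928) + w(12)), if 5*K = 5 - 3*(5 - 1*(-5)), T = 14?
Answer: ⅕ ≈ 0.20000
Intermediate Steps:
v = -1351 (v = (-193*14)/2 = (½)*(-2702) = -1351)
K = -5 (K = (5 - 3*(5 - 1*(-5)))/5 = (5 - 3*(5 + 5))/5 = (5 - 3*10)/5 = (5 - 30)/5 = (⅕)*(-25) = -5)
w(D) = -5*D
(6387 + v)/((19312 + 5928) + w(12)) = (6387 - 1351)/((19312 + 5928) - 5*12) = 5036/(25240 - 60) = 5036/25180 = 5036*(1/25180) = ⅕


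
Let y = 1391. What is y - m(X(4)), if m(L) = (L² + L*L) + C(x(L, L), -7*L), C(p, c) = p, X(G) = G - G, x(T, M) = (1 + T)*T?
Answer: 1391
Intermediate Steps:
x(T, M) = T*(1 + T)
X(G) = 0
m(L) = 2*L² + L*(1 + L) (m(L) = (L² + L*L) + L*(1 + L) = (L² + L²) + L*(1 + L) = 2*L² + L*(1 + L))
y - m(X(4)) = 1391 - 0*(1 + 3*0) = 1391 - 0*(1 + 0) = 1391 - 0 = 1391 - 1*0 = 1391 + 0 = 1391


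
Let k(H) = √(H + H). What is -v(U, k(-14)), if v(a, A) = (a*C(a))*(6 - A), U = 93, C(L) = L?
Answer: -51894 + 17298*I*√7 ≈ -51894.0 + 45766.0*I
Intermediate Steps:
k(H) = √2*√H (k(H) = √(2*H) = √2*√H)
v(a, A) = a²*(6 - A) (v(a, A) = (a*a)*(6 - A) = a²*(6 - A))
-v(U, k(-14)) = -93²*(6 - √2*√(-14)) = -8649*(6 - √2*I*√14) = -8649*(6 - 2*I*√7) = -(51894 - 17298*I*√7) = -51894 + 17298*I*√7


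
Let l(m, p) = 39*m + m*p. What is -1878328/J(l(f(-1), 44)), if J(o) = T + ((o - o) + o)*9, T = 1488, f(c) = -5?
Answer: 1878328/2247 ≈ 835.93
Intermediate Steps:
J(o) = 1488 + 9*o (J(o) = 1488 + ((o - o) + o)*9 = 1488 + (0 + o)*9 = 1488 + o*9 = 1488 + 9*o)
-1878328/J(l(f(-1), 44)) = -1878328/(1488 + 9*(-5*(39 + 44))) = -1878328/(1488 + 9*(-5*83)) = -1878328/(1488 + 9*(-415)) = -1878328/(1488 - 3735) = -1878328/(-2247) = -1878328*(-1/2247) = 1878328/2247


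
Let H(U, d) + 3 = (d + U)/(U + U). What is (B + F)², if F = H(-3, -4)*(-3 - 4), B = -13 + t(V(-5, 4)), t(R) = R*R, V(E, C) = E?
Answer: 22201/36 ≈ 616.69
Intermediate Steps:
H(U, d) = -3 + (U + d)/(2*U) (H(U, d) = -3 + (d + U)/(U + U) = -3 + (U + d)/((2*U)) = -3 + (U + d)*(1/(2*U)) = -3 + (U + d)/(2*U))
t(R) = R²
B = 12 (B = -13 + (-5)² = -13 + 25 = 12)
F = 77/6 (F = ((½)*(-4 - 5*(-3))/(-3))*(-3 - 4) = ((½)*(-⅓)*(-4 + 15))*(-7) = ((½)*(-⅓)*11)*(-7) = -11/6*(-7) = 77/6 ≈ 12.833)
(B + F)² = (12 + 77/6)² = (149/6)² = 22201/36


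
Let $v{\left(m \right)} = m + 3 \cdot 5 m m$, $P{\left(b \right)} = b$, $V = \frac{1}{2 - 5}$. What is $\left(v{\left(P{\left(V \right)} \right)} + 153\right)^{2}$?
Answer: $\frac{214369}{9} \approx 23819.0$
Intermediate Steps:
$V = - \frac{1}{3}$ ($V = \frac{1}{-3} = - \frac{1}{3} \approx -0.33333$)
$v{\left(m \right)} = m + 15 m^{2}$ ($v{\left(m \right)} = m + 3 \cdot 5 m^{2} = m + 15 m^{2}$)
$\left(v{\left(P{\left(V \right)} \right)} + 153\right)^{2} = \left(- \frac{1 + 15 \left(- \frac{1}{3}\right)}{3} + 153\right)^{2} = \left(- \frac{1 - 5}{3} + 153\right)^{2} = \left(\left(- \frac{1}{3}\right) \left(-4\right) + 153\right)^{2} = \left(\frac{4}{3} + 153\right)^{2} = \left(\frac{463}{3}\right)^{2} = \frac{214369}{9}$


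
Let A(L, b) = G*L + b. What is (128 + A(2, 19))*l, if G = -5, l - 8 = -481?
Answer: -64801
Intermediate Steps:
l = -473 (l = 8 - 481 = -473)
A(L, b) = b - 5*L (A(L, b) = -5*L + b = b - 5*L)
(128 + A(2, 19))*l = (128 + (19 - 5*2))*(-473) = (128 + (19 - 10))*(-473) = (128 + 9)*(-473) = 137*(-473) = -64801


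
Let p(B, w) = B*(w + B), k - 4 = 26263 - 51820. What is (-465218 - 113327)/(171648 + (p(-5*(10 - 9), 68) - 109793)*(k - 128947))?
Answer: -578545/17011857648 ≈ -3.4008e-5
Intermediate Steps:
k = -25553 (k = 4 + (26263 - 51820) = 4 - 25557 = -25553)
p(B, w) = B*(B + w)
(-465218 - 113327)/(171648 + (p(-5*(10 - 9), 68) - 109793)*(k - 128947)) = (-465218 - 113327)/(171648 + ((-5*(10 - 9))*(-5*(10 - 9) + 68) - 109793)*(-25553 - 128947)) = -578545/(171648 + ((-5*1)*(-5*1 + 68) - 109793)*(-154500)) = -578545/(171648 + (-5*(-5 + 68) - 109793)*(-154500)) = -578545/(171648 + (-5*63 - 109793)*(-154500)) = -578545/(171648 + (-315 - 109793)*(-154500)) = -578545/(171648 - 110108*(-154500)) = -578545/(171648 + 17011686000) = -578545/17011857648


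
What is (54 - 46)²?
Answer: 64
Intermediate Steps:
(54 - 46)² = 8² = 64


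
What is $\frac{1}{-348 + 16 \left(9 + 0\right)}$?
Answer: $- \frac{1}{204} \approx -0.004902$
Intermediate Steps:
$\frac{1}{-348 + 16 \left(9 + 0\right)} = \frac{1}{-348 + 16 \cdot 9} = \frac{1}{-348 + 144} = \frac{1}{-204} = - \frac{1}{204}$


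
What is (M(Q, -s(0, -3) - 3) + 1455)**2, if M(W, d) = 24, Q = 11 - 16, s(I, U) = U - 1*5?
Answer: 2187441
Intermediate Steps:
s(I, U) = -5 + U (s(I, U) = U - 5 = -5 + U)
Q = -5
(M(Q, -s(0, -3) - 3) + 1455)**2 = (24 + 1455)**2 = 1479**2 = 2187441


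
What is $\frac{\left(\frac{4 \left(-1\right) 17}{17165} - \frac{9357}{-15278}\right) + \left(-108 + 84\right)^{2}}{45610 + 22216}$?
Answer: $\frac{151213771121}{17787156204620} \approx 0.0085013$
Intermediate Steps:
$\frac{\left(\frac{4 \left(-1\right) 17}{17165} - \frac{9357}{-15278}\right) + \left(-108 + 84\right)^{2}}{45610 + 22216} = \frac{\left(\left(-4\right) 17 \cdot \frac{1}{17165} - - \frac{9357}{15278}\right) + \left(-24\right)^{2}}{67826} = \left(\left(\left(-68\right) \frac{1}{17165} + \frac{9357}{15278}\right) + 576\right) \frac{1}{67826} = \left(\left(- \frac{68}{17165} + \frac{9357}{15278}\right) + 576\right) \frac{1}{67826} = \left(\frac{159574001}{262246870} + 576\right) \frac{1}{67826} = \frac{151213771121}{262246870} \cdot \frac{1}{67826} = \frac{151213771121}{17787156204620}$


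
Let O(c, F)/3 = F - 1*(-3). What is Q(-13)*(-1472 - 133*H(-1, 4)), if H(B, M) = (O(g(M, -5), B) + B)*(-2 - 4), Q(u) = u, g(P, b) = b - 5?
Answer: -32734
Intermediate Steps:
g(P, b) = -5 + b
O(c, F) = 9 + 3*F (O(c, F) = 3*(F - 1*(-3)) = 3*(F + 3) = 3*(3 + F) = 9 + 3*F)
H(B, M) = -54 - 24*B (H(B, M) = ((9 + 3*B) + B)*(-2 - 4) = (9 + 4*B)*(-6) = -54 - 24*B)
Q(-13)*(-1472 - 133*H(-1, 4)) = -13*(-1472 - 133*(-54 - 24*(-1))) = -13*(-1472 - 133*(-54 + 24)) = -13*(-1472 - 133*(-30)) = -13*(-1472 + 3990) = -13*2518 = -32734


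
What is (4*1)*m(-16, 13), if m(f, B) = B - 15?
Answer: -8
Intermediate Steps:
m(f, B) = -15 + B
(4*1)*m(-16, 13) = (4*1)*(-15 + 13) = 4*(-2) = -8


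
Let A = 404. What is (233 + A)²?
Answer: 405769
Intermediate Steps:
(233 + A)² = (233 + 404)² = 637² = 405769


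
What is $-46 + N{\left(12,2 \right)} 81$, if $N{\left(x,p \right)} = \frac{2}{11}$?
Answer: $- \frac{344}{11} \approx -31.273$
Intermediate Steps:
$N{\left(x,p \right)} = \frac{2}{11}$ ($N{\left(x,p \right)} = 2 \cdot \frac{1}{11} = \frac{2}{11}$)
$-46 + N{\left(12,2 \right)} 81 = -46 + \frac{2}{11} \cdot 81 = -46 + \frac{162}{11} = - \frac{344}{11}$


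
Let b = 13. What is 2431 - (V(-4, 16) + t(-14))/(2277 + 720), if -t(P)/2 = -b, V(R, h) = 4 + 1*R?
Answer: 7285681/2997 ≈ 2431.0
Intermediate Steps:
V(R, h) = 4 + R
t(P) = 26 (t(P) = -(-2)*13 = -2*(-13) = 26)
2431 - (V(-4, 16) + t(-14))/(2277 + 720) = 2431 - ((4 - 4) + 26)/(2277 + 720) = 2431 - (0 + 26)/2997 = 2431 - 26/2997 = 7285681/2997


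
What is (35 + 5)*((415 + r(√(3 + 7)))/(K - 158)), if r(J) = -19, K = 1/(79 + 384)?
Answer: -7333920/73153 ≈ -100.25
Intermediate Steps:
K = 1/463 ≈ 0.0021598
(35 + 5)*((415 + r(√(3 + 7)))/(K - 158)) = (35 + 5)*((415 - 19)/(1/463 - 158)) = 40*(396/(-73153/463)) = 40*(396*(-463/73153)) = 40*(-183348/73153) = -7333920/73153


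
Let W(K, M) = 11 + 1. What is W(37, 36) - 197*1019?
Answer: -200731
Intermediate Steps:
W(K, M) = 12
W(37, 36) - 197*1019 = 12 - 197*1019 = 12 - 200743 = -200731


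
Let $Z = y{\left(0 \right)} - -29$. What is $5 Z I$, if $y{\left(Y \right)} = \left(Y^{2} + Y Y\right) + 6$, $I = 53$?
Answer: $9275$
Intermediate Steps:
$y{\left(Y \right)} = 6 + 2 Y^{2}$ ($y{\left(Y \right)} = \left(Y^{2} + Y^{2}\right) + 6 = 2 Y^{2} + 6 = 6 + 2 Y^{2}$)
$Z = 35$ ($Z = \left(6 + 2 \cdot 0^{2}\right) - -29 = \left(6 + 2 \cdot 0\right) + 29 = \left(6 + 0\right) + 29 = 6 + 29 = 35$)
$5 Z I = 5 \cdot 35 \cdot 53 = 175 \cdot 53 = 9275$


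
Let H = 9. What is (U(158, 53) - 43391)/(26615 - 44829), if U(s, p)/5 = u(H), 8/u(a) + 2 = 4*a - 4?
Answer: 130169/54642 ≈ 2.3822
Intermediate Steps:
u(a) = 8/(-6 + 4*a) (u(a) = 8/(-2 + (4*a - 4)) = 8/(-2 + (-4 + 4*a)) = 8/(-6 + 4*a))
U(s, p) = 4/3 (U(s, p) = 5*(4/(-3 + 2*9)) = 5*(4/(-3 + 18)) = 5*(4/15) = 4/3)
(U(158, 53) - 43391)/(26615 - 44829) = (4/3 - 43391)/(26615 - 44829) = -130169/3/(-18214) = -130169/3*(-1/18214) = 130169/54642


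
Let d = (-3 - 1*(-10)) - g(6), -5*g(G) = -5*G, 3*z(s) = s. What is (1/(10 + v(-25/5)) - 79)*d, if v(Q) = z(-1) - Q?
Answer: -3473/44 ≈ -78.932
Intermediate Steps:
z(s) = s/3
v(Q) = -⅓ - Q (v(Q) = (⅓)*(-1) - Q = -⅓ - Q)
g(G) = G (g(G) = -(-1)*G = G)
d = 1 (d = (-3 - 1*(-10)) - 1*6 = (-3 + 10) - 6 = 7 - 6 = 1)
(1/(10 + v(-25/5)) - 79)*d = (1/(10 + (-⅓ - (-5)*5/5)) - 79)*1 = (1/(10 + (-⅓ - (-5)*5*(⅕))) - 79)*1 = (1/(10 + (-⅓ - (-5))) - 79)*1 = (1/(10 + (-⅓ - 1*(-5))) - 79)*1 = (1/(10 + (-⅓ + 5)) - 79)*1 = (1/(10 + 14/3) - 79)*1 = (1/(44/3) - 79)*1 = (3/44 - 79)*1 = -3473/44*1 = -3473/44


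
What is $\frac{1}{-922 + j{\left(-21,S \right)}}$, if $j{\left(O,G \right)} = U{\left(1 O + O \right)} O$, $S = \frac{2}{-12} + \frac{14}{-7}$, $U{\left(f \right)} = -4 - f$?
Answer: $- \frac{1}{1720} \approx -0.00058139$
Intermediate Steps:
$S = - \frac{13}{6}$ ($S = 2 \left(- \frac{1}{12}\right) + 14 \left(- \frac{1}{7}\right) = - \frac{1}{6} - 2 = - \frac{13}{6} \approx -2.1667$)
$j{\left(O,G \right)} = O \left(-4 - 2 O\right)$ ($j{\left(O,G \right)} = \left(-4 - \left(1 O + O\right)\right) O = \left(-4 - \left(O + O\right)\right) O = \left(-4 - 2 O\right) O = O \left(-4 - 2 O\right)$)
$\frac{1}{-922 + j{\left(-21,S \right)}} = \frac{1}{-922 - - 42 \left(2 - 21\right)} = \frac{1}{-922 - \left(-42\right) \left(-19\right)} = \frac{1}{-922 - 798} = \frac{1}{-1720} = - \frac{1}{1720}$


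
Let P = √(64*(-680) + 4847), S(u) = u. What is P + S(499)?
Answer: 499 + 3*I*√4297 ≈ 499.0 + 196.65*I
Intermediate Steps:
P = 3*I*√4297 (P = √(-43520 + 4847) = √(-38673) = 3*I*√4297 ≈ 196.65*I)
P + S(499) = 3*I*√4297 + 499 = 499 + 3*I*√4297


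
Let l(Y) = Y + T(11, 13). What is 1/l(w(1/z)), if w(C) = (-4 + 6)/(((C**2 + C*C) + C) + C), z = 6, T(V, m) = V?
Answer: 7/113 ≈ 0.061947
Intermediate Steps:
w(C) = 2/(2*C + 2*C**2) (w(C) = 2/(((C**2 + C**2) + C) + C) = 2/((2*C**2 + C) + C) = 2/((C + 2*C**2) + C) = 2/(2*C + 2*C**2))
l(Y) = 11 + Y (l(Y) = Y + 11 = 11 + Y)
1/l(w(1/z)) = 1/(11 + 1/((1/6)*(1 + 1/6))) = 1/(11 + 6/(7/6)) = 1/(11 + 6*(6/7)) = 1/(11 + 36/7) = 1/(113/7) = 7/113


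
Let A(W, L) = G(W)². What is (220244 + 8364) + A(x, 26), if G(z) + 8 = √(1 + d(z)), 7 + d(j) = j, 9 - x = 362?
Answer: 228313 - 16*I*√359 ≈ 2.2831e+5 - 303.16*I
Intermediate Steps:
x = -353 (x = 9 - 1*362 = 9 - 362 = -353)
d(j) = -7 + j
G(z) = -8 + √(-6 + z) (G(z) = -8 + √(1 + (-7 + z)) = -8 + √(-6 + z))
A(W, L) = (-8 + √(-6 + W))²
(220244 + 8364) + A(x, 26) = (220244 + 8364) + (-8 + √(-6 - 353))² = 228608 + (-8 + √(-359))² = 228608 + (-8 + I*√359)²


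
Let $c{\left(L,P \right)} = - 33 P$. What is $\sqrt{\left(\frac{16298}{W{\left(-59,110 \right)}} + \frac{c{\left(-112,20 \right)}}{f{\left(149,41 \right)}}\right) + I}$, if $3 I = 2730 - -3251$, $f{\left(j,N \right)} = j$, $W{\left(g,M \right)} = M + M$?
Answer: $\frac{41 \sqrt{2967557010}}{49170} \approx 45.424$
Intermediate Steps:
$W{\left(g,M \right)} = 2 M$
$I = \frac{5981}{3}$ ($I = \frac{2730 - -3251}{3} = \frac{2730 + 3251}{3} = \frac{1}{3} \cdot 5981 = \frac{5981}{3} \approx 1993.7$)
$\sqrt{\left(\frac{16298}{W{\left(-59,110 \right)}} + \frac{c{\left(-112,20 \right)}}{f{\left(149,41 \right)}}\right) + I} = \sqrt{\left(\frac{16298}{2 \cdot 110} + \frac{\left(-33\right) 20}{149}\right) + \frac{5981}{3}} = \sqrt{\left(\frac{16298}{220} - \frac{660}{149}\right) + \frac{5981}{3}} = \sqrt{\left(16298 \cdot \frac{1}{220} - \frac{660}{149}\right) + \frac{5981}{3}} = \sqrt{\left(\frac{8149}{110} - \frac{660}{149}\right) + \frac{5981}{3}} = \sqrt{\frac{1141601}{16390} + \frac{5981}{3}} = \sqrt{\frac{101453393}{49170}} = \frac{41 \sqrt{2967557010}}{49170}$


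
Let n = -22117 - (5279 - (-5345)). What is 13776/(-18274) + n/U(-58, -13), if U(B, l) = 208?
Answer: -300587221/1900496 ≈ -158.16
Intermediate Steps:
n = -32741 (n = -22117 - (5279 - 1*(-5345)) = -22117 - (5279 + 5345) = -22117 - 1*10624 = -22117 - 10624 = -32741)
13776/(-18274) + n/U(-58, -13) = 13776/(-18274) - 32741/208 = 13776*(-1/18274) - 32741*1/208 = -6888/9137 - 32741/208 = -300587221/1900496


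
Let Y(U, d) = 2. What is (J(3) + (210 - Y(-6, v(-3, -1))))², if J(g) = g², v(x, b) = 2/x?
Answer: 47089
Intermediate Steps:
(J(3) + (210 - Y(-6, v(-3, -1))))² = (3² + (210 - 1*2))² = (9 + (210 - 2))² = (9 + 208)² = 217² = 47089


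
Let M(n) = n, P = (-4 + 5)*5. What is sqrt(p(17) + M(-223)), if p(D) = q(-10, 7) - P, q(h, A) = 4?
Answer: 4*I*sqrt(14) ≈ 14.967*I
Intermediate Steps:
P = 5 (P = 1*5 = 5)
p(D) = -1 (p(D) = 4 - 1*5 = 4 - 5 = -1)
sqrt(p(17) + M(-223)) = sqrt(-1 - 223) = sqrt(-224) = 4*I*sqrt(14)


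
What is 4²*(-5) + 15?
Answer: -65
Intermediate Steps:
4²*(-5) + 15 = 16*(-5) + 15 = -80 + 15 = -65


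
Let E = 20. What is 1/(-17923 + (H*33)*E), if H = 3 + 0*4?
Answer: -1/15943 ≈ -6.2723e-5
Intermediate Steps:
H = 3 (H = 3 + 0 = 3)
1/(-17923 + (H*33)*E) = 1/(-17923 + (3*33)*20) = 1/(-17923 + 99*20) = 1/(-17923 + 1980) = 1/(-15943) = -1/15943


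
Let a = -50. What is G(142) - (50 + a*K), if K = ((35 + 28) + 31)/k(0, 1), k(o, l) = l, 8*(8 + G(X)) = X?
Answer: 18639/4 ≈ 4659.8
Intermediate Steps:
G(X) = -8 + X/8
K = 94 (K = ((35 + 28) + 31)/1 = (63 + 31)*1 = 94*1 = 94)
G(142) - (50 + a*K) = (-8 + (⅛)*142) - (50 - 50*94) = (-8 + 71/4) - (50 - 4700) = 39/4 - 1*(-4650) = 39/4 + 4650 = 18639/4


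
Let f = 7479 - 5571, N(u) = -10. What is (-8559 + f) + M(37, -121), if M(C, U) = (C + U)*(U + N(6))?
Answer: 4353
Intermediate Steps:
f = 1908
M(C, U) = (-10 + U)*(C + U) (M(C, U) = (C + U)*(U - 10) = (C + U)*(-10 + U) = (-10 + U)*(C + U))
(-8559 + f) + M(37, -121) = (-8559 + 1908) + ((-121)² - 10*37 - 10*(-121) + 37*(-121)) = -6651 + (14641 - 370 + 1210 - 4477) = -6651 + 11004 = 4353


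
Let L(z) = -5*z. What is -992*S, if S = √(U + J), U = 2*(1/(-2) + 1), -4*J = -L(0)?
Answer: -992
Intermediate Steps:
J = 0 (J = -(-1)*(-5*0)/4 = -(-1)*0/4 = -¼*0 = 0)
U = 1 (U = 2*(1*(-½) + 1) = 2*(-½ + 1) = 2*(½) = 1)
S = 1 (S = √(1 + 0) = √1 = 1)
-992*S = -992*1 = -992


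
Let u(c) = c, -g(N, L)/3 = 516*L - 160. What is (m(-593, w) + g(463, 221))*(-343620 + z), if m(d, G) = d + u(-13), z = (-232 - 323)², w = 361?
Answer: 12181819230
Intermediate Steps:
g(N, L) = 480 - 1548*L (g(N, L) = -3*(516*L - 160) = -3*(-160 + 516*L) = 480 - 1548*L)
z = 308025 (z = (-555)² = 308025)
m(d, G) = -13 + d (m(d, G) = d - 13 = -13 + d)
(m(-593, w) + g(463, 221))*(-343620 + z) = ((-13 - 593) + (480 - 1548*221))*(-343620 + 308025) = (-606 + (480 - 342108))*(-35595) = (-606 - 341628)*(-35595) = -342234*(-35595) = 12181819230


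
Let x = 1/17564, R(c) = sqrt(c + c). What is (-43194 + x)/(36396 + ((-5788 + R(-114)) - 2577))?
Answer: -21265982061865/13800687987596 + 758659415*I*sqrt(57)/6900343993798 ≈ -1.5409 + 0.00083007*I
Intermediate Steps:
R(c) = sqrt(2)*sqrt(c) (R(c) = sqrt(2*c) = sqrt(2)*sqrt(c))
x = 1/17564 ≈ 5.6935e-5
(-43194 + x)/(36396 + ((-5788 + R(-114)) - 2577)) = (-43194 + 1/17564)/(36396 + ((-5788 + sqrt(2)*sqrt(-114)) - 2577)) = -758659415/(17564*(36396 + ((-5788 + sqrt(2)*(I*sqrt(114))) - 2577))) = -758659415/(17564*(36396 + ((-5788 + 2*I*sqrt(57)) - 2577))) = -758659415/(17564*(36396 + (-8365 + 2*I*sqrt(57)))) = -758659415/(17564*(28031 + 2*I*sqrt(57)))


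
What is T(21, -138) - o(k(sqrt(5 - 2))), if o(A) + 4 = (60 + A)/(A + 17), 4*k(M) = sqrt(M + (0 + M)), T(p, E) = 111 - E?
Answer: 1333505356/5345341 - 5848*sqrt(3)/5345341 + 86*sqrt(2)*3**(3/4)/5345341 + 198832*sqrt(2)*3**(1/4)/5345341 ≈ 249.54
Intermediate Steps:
k(M) = sqrt(2)*sqrt(M)/4 (k(M) = sqrt(M + (0 + M))/4 = sqrt(M + M)/4 = sqrt(2*M)/4 = (sqrt(2)*sqrt(M))/4 = sqrt(2)*sqrt(M)/4)
o(A) = -4 + (60 + A)/(17 + A) (o(A) = -4 + (60 + A)/(A + 17) = -4 + (60 + A)/(17 + A))
T(21, -138) - o(k(sqrt(5 - 2))) = (111 - 1*(-138)) - (-8 - 3*sqrt(2)*sqrt(sqrt(5 - 2))/4)/(17 + sqrt(2)*sqrt(sqrt(5 - 2))/4) = (111 + 138) - (-8 - 3*sqrt(2)*sqrt(sqrt(3))/4)/(17 + sqrt(2)*sqrt(sqrt(3))/4) = 249 - (-8 - 3*sqrt(2)*3**(1/4)/4)/(17 + sqrt(2)*3**(1/4)/4)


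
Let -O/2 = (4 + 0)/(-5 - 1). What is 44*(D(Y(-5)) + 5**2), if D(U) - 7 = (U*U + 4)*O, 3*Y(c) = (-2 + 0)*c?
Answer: 61952/27 ≈ 2294.5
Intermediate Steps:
O = 4/3 (O = -2*(4 + 0)/(-5 - 1) = -8/(-6) = -8*(-1)/6 = -2*(-2/3) = 4/3 ≈ 1.3333)
Y(c) = -2*c/3 (Y(c) = ((-2 + 0)*c)/3 = (-2*c)/3 = -2*c/3)
D(U) = 37/3 + 4*U**2/3 (D(U) = 7 + (U*U + 4)*(4/3) = 7 + (U**2 + 4)*(4/3) = 7 + (4 + U**2)*(4/3) = 7 + (16/3 + 4*U**2/3) = 37/3 + 4*U**2/3)
44*(D(Y(-5)) + 5**2) = 44*((37/3 + 4*(-2/3*(-5))**2/3) + 5**2) = 44*((37/3 + 4*(10/3)**2/3) + 25) = 44*((37/3 + (4/3)*(100/9)) + 25) = 44*((37/3 + 400/27) + 25) = 44*(733/27 + 25) = 44*(1408/27) = 61952/27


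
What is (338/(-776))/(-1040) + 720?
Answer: 22348813/31040 ≈ 720.00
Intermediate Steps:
(338/(-776))/(-1040) + 720 = (338*(-1/776))*(-1/1040) + 720 = -169/388*(-1/1040) + 720 = 13/31040 + 720 = 22348813/31040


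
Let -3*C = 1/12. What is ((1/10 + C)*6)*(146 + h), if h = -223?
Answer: -1001/30 ≈ -33.367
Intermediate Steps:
C = -1/36 (C = -⅓/12 = -⅓*1/12 = -1/36 ≈ -0.027778)
((1/10 + C)*6)*(146 + h) = ((1/10 - 1/36)*6)*(146 - 223) = ((1*(⅒) - 1/36)*6)*(-77) = ((⅒ - 1/36)*6)*(-77) = ((13/180)*6)*(-77) = (13/30)*(-77) = -1001/30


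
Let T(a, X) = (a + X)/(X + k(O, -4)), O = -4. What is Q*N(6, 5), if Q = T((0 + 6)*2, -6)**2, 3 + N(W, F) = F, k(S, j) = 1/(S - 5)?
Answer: 5832/3025 ≈ 1.9279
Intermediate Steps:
k(S, j) = 1/(-5 + S)
T(a, X) = (X + a)/(-1/9 + X) (T(a, X) = (a + X)/(X + 1/(-5 - 4)) = (X + a)/(X + 1/(-9)) = (X + a)/(X - 1/9) = (X + a)/(-1/9 + X))
N(W, F) = -3 + F
Q = 2916/3025 (Q = (9*(-6 + (0 + 6)*2)/(-1 + 9*(-6)))**2 = (9*(-6 + 6*2)/(-1 - 54))**2 = (9*(-6 + 12)/(-55))**2 = (9*(-1/55)*6)**2 = (-54/55)**2 = 2916/3025 ≈ 0.96397)
Q*N(6, 5) = 2916*(-3 + 5)/3025 = (2916/3025)*2 = 5832/3025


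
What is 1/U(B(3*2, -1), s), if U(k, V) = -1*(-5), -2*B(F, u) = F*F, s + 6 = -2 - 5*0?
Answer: 1/5 ≈ 0.20000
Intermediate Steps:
s = -8 (s = -6 + (-2 - 5*0) = -6 + (-2 + 0) = -6 - 2 = -8)
B(F, u) = -F**2/2 (B(F, u) = -F*F/2 = -F**2/2)
U(k, V) = 5
1/U(B(3*2, -1), s) = 1/5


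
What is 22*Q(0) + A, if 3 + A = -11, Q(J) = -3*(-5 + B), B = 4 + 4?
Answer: -212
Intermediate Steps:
B = 8
Q(J) = -9 (Q(J) = -3*(-5 + 8) = -3*3 = -9)
A = -14 (A = -3 - 11 = -14)
22*Q(0) + A = 22*(-9) - 14 = -198 - 14 = -212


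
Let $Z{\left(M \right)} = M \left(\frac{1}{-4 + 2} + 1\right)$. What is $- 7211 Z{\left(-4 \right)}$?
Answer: $14422$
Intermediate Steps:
$Z{\left(M \right)} = \frac{M}{2}$ ($Z{\left(M \right)} = M \left(\frac{1}{-2} + 1\right) = M \left(- \frac{1}{2} + 1\right) = M \frac{1}{2} = \frac{M}{2}$)
$- 7211 Z{\left(-4 \right)} = - 7211 \cdot \frac{1}{2} \left(-4\right) = \left(-7211\right) \left(-2\right) = 14422$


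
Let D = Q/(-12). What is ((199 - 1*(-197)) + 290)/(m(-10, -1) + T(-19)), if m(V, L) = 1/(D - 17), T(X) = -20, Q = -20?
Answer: -31556/923 ≈ -34.189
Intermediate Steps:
D = 5/3 (D = -20/(-12) = -20*(-1/12) = 5/3 ≈ 1.6667)
m(V, L) = -3/46 (m(V, L) = 1/(5/3 - 17) = 1/(-46/3) = -3/46)
((199 - 1*(-197)) + 290)/(m(-10, -1) + T(-19)) = ((199 - 1*(-197)) + 290)/(-3/46 - 20) = ((199 + 197) + 290)/(-923/46) = (396 + 290)*(-46/923) = 686*(-46/923) = -31556/923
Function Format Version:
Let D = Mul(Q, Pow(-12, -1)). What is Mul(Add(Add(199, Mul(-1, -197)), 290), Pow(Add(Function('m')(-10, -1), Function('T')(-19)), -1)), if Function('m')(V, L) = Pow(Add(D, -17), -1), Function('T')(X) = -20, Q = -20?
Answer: Rational(-31556, 923) ≈ -34.189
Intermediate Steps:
D = Rational(5, 3) (D = Mul(-20, Pow(-12, -1)) = Mul(-20, Rational(-1, 12)) = Rational(5, 3) ≈ 1.6667)
Function('m')(V, L) = Rational(-3, 46) (Function('m')(V, L) = Pow(Add(Rational(5, 3), -17), -1) = Pow(Rational(-46, 3), -1) = Rational(-3, 46))
Mul(Add(Add(199, Mul(-1, -197)), 290), Pow(Add(Function('m')(-10, -1), Function('T')(-19)), -1)) = Mul(Add(Add(199, Mul(-1, -197)), 290), Pow(Add(Rational(-3, 46), -20), -1)) = Mul(Add(Add(199, 197), 290), Pow(Rational(-923, 46), -1)) = Mul(Add(396, 290), Rational(-46, 923)) = Mul(686, Rational(-46, 923)) = Rational(-31556, 923)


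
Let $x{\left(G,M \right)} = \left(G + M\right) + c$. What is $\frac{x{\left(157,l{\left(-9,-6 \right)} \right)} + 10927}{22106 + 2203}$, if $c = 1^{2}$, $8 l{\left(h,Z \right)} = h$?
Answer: $\frac{29557}{64824} \approx 0.45596$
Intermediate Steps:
$l{\left(h,Z \right)} = \frac{h}{8}$
$c = 1$
$x{\left(G,M \right)} = 1 + G + M$ ($x{\left(G,M \right)} = \left(G + M\right) + 1 = 1 + G + M$)
$\frac{x{\left(157,l{\left(-9,-6 \right)} \right)} + 10927}{22106 + 2203} = \frac{\left(1 + 157 + \frac{1}{8} \left(-9\right)\right) + 10927}{22106 + 2203} = \frac{\left(1 + 157 - \frac{9}{8}\right) + 10927}{24309} = \left(\frac{1255}{8} + 10927\right) \frac{1}{24309} = \frac{88671}{8} \cdot \frac{1}{24309} = \frac{29557}{64824}$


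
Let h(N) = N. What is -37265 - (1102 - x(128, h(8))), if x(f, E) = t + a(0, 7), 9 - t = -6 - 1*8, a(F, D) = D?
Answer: -38337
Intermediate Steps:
t = 23 (t = 9 - (-6 - 1*8) = 9 - (-6 - 8) = 9 - 1*(-14) = 9 + 14 = 23)
x(f, E) = 30 (x(f, E) = 23 + 7 = 30)
-37265 - (1102 - x(128, h(8))) = -37265 - (1102 - 1*30) = -37265 - (1102 - 30) = -37265 - 1*1072 = -37265 - 1072 = -38337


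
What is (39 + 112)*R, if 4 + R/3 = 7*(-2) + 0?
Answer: -8154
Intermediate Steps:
R = -54 (R = -12 + 3*(7*(-2) + 0) = -12 + 3*(-14 + 0) = -12 + 3*(-14) = -12 - 42 = -54)
(39 + 112)*R = (39 + 112)*(-54) = 151*(-54) = -8154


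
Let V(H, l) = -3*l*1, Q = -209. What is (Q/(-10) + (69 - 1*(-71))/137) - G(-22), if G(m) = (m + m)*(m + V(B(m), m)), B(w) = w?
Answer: 2682353/1370 ≈ 1957.9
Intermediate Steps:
V(H, l) = -3*l
G(m) = -4*m² (G(m) = (m + m)*(m - 3*m) = (2*m)*(-2*m) = -4*m²)
(Q/(-10) + (69 - 1*(-71))/137) - G(-22) = (-209/(-10) + (69 - 1*(-71))/137) - (-4)*(-22)² = (-209*(-⅒) + (69 + 71)*(1/137)) - (-4)*484 = (209/10 + 140*(1/137)) - 1*(-1936) = (209/10 + 140/137) + 1936 = 30033/1370 + 1936 = 2682353/1370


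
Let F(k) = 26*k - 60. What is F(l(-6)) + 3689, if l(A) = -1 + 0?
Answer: 3603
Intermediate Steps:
l(A) = -1
F(k) = -60 + 26*k
F(l(-6)) + 3689 = (-60 + 26*(-1)) + 3689 = (-60 - 26) + 3689 = -86 + 3689 = 3603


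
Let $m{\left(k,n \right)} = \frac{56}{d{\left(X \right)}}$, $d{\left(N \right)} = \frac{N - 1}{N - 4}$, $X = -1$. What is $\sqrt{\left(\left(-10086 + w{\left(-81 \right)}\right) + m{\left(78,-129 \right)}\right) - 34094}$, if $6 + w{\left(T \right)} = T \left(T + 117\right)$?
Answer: $3 i \sqrt{5218} \approx 216.71 i$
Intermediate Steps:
$d{\left(N \right)} = \frac{-1 + N}{-4 + N}$
$m{\left(k,n \right)} = 140$ ($m{\left(k,n \right)} = \frac{56}{\frac{1}{-4 - 1} \left(-1 - 1\right)} = \frac{56}{\frac{1}{-5} \left(-2\right)} = \frac{56}{\left(- \frac{1}{5}\right) \left(-2\right)} = \frac{56}{\frac{2}{5}} = 56 \cdot \frac{5}{2} = 140$)
$w{\left(T \right)} = -6 + T \left(117 + T\right)$ ($w{\left(T \right)} = -6 + T \left(T + 117\right) = -6 + T \left(117 + T\right)$)
$\sqrt{\left(\left(-10086 + w{\left(-81 \right)}\right) + m{\left(78,-129 \right)}\right) - 34094} = \sqrt{\left(\left(-10086 + \left(-6 + \left(-81\right)^{2} + 117 \left(-81\right)\right)\right) + 140\right) - 34094} = \sqrt{\left(\left(-10086 - 2922\right) + 140\right) - 34094} = \sqrt{\left(-13008 + 140\right) - 34094} = \sqrt{-12868 - 34094} = \sqrt{-46962} = 3 i \sqrt{5218}$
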